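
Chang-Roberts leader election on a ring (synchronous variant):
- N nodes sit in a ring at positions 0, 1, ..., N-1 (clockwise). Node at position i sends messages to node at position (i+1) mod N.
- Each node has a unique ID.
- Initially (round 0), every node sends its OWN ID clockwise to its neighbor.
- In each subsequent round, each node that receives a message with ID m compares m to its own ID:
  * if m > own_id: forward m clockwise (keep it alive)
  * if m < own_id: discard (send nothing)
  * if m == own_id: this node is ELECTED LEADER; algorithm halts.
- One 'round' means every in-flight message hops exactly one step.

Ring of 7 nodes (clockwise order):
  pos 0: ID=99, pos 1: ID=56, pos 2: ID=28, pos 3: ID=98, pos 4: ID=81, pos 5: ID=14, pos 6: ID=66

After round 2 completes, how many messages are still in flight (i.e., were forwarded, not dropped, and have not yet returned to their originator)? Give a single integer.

Answer: 3

Derivation:
Round 1: pos1(id56) recv 99: fwd; pos2(id28) recv 56: fwd; pos3(id98) recv 28: drop; pos4(id81) recv 98: fwd; pos5(id14) recv 81: fwd; pos6(id66) recv 14: drop; pos0(id99) recv 66: drop
Round 2: pos2(id28) recv 99: fwd; pos3(id98) recv 56: drop; pos5(id14) recv 98: fwd; pos6(id66) recv 81: fwd
After round 2: 3 messages still in flight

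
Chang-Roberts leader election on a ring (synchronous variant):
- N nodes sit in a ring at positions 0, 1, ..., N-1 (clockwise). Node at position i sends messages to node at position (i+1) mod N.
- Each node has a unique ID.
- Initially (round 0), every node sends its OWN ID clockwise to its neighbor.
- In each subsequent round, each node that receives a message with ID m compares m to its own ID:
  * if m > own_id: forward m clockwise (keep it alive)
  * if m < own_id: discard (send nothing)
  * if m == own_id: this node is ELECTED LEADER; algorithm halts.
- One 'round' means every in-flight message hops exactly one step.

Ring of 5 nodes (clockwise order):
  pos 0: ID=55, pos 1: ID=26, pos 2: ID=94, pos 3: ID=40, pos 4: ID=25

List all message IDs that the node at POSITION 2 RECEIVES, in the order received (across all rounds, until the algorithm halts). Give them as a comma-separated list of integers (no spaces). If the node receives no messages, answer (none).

Round 1: pos1(id26) recv 55: fwd; pos2(id94) recv 26: drop; pos3(id40) recv 94: fwd; pos4(id25) recv 40: fwd; pos0(id55) recv 25: drop
Round 2: pos2(id94) recv 55: drop; pos4(id25) recv 94: fwd; pos0(id55) recv 40: drop
Round 3: pos0(id55) recv 94: fwd
Round 4: pos1(id26) recv 94: fwd
Round 5: pos2(id94) recv 94: ELECTED

Answer: 26,55,94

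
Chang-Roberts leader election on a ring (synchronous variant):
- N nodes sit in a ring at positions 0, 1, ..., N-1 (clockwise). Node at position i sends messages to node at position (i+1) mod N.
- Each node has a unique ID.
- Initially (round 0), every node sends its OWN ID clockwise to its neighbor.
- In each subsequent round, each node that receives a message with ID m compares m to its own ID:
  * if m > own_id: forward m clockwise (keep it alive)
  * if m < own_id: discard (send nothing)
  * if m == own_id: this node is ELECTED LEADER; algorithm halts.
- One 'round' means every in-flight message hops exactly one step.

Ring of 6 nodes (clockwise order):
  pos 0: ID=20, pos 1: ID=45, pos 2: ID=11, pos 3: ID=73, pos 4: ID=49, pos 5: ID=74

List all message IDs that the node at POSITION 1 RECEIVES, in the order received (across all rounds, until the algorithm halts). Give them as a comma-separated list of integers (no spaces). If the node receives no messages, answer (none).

Answer: 20,74

Derivation:
Round 1: pos1(id45) recv 20: drop; pos2(id11) recv 45: fwd; pos3(id73) recv 11: drop; pos4(id49) recv 73: fwd; pos5(id74) recv 49: drop; pos0(id20) recv 74: fwd
Round 2: pos3(id73) recv 45: drop; pos5(id74) recv 73: drop; pos1(id45) recv 74: fwd
Round 3: pos2(id11) recv 74: fwd
Round 4: pos3(id73) recv 74: fwd
Round 5: pos4(id49) recv 74: fwd
Round 6: pos5(id74) recv 74: ELECTED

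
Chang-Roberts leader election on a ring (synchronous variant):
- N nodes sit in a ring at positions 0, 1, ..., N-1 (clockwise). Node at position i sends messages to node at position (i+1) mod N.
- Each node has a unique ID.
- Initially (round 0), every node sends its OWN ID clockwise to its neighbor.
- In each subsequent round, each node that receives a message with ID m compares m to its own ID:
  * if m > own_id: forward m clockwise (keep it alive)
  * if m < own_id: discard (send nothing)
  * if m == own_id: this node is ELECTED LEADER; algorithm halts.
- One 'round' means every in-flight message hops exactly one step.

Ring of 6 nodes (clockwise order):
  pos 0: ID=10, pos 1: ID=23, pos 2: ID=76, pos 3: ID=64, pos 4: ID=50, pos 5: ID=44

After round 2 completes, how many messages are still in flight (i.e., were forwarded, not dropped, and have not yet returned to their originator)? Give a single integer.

Round 1: pos1(id23) recv 10: drop; pos2(id76) recv 23: drop; pos3(id64) recv 76: fwd; pos4(id50) recv 64: fwd; pos5(id44) recv 50: fwd; pos0(id10) recv 44: fwd
Round 2: pos4(id50) recv 76: fwd; pos5(id44) recv 64: fwd; pos0(id10) recv 50: fwd; pos1(id23) recv 44: fwd
After round 2: 4 messages still in flight

Answer: 4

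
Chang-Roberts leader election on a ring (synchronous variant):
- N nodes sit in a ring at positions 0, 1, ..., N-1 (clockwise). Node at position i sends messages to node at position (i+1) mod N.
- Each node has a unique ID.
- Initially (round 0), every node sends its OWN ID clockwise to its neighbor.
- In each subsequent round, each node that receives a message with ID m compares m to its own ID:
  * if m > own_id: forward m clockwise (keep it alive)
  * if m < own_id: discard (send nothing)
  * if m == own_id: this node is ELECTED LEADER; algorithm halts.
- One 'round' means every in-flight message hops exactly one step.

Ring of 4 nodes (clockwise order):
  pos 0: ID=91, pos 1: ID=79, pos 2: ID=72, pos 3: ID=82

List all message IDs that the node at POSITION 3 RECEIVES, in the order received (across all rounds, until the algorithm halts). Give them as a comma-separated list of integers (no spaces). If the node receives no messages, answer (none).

Answer: 72,79,91

Derivation:
Round 1: pos1(id79) recv 91: fwd; pos2(id72) recv 79: fwd; pos3(id82) recv 72: drop; pos0(id91) recv 82: drop
Round 2: pos2(id72) recv 91: fwd; pos3(id82) recv 79: drop
Round 3: pos3(id82) recv 91: fwd
Round 4: pos0(id91) recv 91: ELECTED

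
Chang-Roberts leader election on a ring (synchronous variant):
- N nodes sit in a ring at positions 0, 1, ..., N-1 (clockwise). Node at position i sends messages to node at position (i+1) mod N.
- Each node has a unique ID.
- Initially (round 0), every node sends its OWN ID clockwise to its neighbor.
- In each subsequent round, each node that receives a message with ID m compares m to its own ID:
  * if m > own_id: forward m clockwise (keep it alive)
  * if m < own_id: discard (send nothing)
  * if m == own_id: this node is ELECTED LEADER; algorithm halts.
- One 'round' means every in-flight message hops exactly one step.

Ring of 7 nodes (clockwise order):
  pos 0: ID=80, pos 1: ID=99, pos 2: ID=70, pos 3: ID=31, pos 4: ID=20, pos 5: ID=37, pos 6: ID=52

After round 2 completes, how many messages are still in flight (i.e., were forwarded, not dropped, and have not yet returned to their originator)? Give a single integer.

Answer: 2

Derivation:
Round 1: pos1(id99) recv 80: drop; pos2(id70) recv 99: fwd; pos3(id31) recv 70: fwd; pos4(id20) recv 31: fwd; pos5(id37) recv 20: drop; pos6(id52) recv 37: drop; pos0(id80) recv 52: drop
Round 2: pos3(id31) recv 99: fwd; pos4(id20) recv 70: fwd; pos5(id37) recv 31: drop
After round 2: 2 messages still in flight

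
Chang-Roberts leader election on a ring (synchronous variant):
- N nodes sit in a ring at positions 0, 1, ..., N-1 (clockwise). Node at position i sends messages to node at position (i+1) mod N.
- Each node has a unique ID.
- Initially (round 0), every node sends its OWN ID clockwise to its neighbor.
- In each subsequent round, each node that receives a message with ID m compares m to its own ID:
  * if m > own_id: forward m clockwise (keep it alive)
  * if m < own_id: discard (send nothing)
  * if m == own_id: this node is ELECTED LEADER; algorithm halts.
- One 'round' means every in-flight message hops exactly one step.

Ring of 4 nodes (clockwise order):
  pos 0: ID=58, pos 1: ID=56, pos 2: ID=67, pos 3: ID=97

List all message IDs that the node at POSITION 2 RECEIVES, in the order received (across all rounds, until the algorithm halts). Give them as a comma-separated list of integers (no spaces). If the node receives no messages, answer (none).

Round 1: pos1(id56) recv 58: fwd; pos2(id67) recv 56: drop; pos3(id97) recv 67: drop; pos0(id58) recv 97: fwd
Round 2: pos2(id67) recv 58: drop; pos1(id56) recv 97: fwd
Round 3: pos2(id67) recv 97: fwd
Round 4: pos3(id97) recv 97: ELECTED

Answer: 56,58,97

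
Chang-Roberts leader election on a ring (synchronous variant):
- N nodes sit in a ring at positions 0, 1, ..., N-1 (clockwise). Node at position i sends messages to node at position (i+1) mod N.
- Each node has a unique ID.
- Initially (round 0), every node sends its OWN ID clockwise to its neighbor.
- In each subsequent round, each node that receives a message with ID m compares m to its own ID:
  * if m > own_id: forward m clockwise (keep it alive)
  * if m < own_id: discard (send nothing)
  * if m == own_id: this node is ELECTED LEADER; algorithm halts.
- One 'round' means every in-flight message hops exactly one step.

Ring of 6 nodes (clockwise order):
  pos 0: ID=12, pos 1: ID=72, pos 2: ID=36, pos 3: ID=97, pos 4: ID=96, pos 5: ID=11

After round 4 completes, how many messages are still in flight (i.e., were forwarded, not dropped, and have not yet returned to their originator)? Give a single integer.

Round 1: pos1(id72) recv 12: drop; pos2(id36) recv 72: fwd; pos3(id97) recv 36: drop; pos4(id96) recv 97: fwd; pos5(id11) recv 96: fwd; pos0(id12) recv 11: drop
Round 2: pos3(id97) recv 72: drop; pos5(id11) recv 97: fwd; pos0(id12) recv 96: fwd
Round 3: pos0(id12) recv 97: fwd; pos1(id72) recv 96: fwd
Round 4: pos1(id72) recv 97: fwd; pos2(id36) recv 96: fwd
After round 4: 2 messages still in flight

Answer: 2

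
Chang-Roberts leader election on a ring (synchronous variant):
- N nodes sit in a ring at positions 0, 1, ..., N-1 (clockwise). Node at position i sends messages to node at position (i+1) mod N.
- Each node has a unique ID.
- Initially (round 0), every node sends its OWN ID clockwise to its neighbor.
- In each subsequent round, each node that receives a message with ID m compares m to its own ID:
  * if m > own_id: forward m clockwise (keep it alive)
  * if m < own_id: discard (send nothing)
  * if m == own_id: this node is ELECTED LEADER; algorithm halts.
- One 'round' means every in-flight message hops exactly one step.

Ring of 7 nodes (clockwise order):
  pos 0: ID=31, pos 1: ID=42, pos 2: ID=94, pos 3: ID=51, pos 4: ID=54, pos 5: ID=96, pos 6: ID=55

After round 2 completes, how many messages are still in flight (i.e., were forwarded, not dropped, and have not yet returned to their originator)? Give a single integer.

Answer: 3

Derivation:
Round 1: pos1(id42) recv 31: drop; pos2(id94) recv 42: drop; pos3(id51) recv 94: fwd; pos4(id54) recv 51: drop; pos5(id96) recv 54: drop; pos6(id55) recv 96: fwd; pos0(id31) recv 55: fwd
Round 2: pos4(id54) recv 94: fwd; pos0(id31) recv 96: fwd; pos1(id42) recv 55: fwd
After round 2: 3 messages still in flight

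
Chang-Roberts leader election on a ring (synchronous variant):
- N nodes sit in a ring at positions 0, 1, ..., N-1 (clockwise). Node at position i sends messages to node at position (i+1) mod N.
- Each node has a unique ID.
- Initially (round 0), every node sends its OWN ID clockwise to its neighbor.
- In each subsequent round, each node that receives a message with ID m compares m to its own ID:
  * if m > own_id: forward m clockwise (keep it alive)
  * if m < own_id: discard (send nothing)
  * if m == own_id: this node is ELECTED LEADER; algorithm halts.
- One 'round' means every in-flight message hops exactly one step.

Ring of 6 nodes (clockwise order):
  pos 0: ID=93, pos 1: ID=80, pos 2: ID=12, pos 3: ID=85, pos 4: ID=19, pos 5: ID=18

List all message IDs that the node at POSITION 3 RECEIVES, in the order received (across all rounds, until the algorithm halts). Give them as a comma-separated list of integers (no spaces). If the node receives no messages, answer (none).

Round 1: pos1(id80) recv 93: fwd; pos2(id12) recv 80: fwd; pos3(id85) recv 12: drop; pos4(id19) recv 85: fwd; pos5(id18) recv 19: fwd; pos0(id93) recv 18: drop
Round 2: pos2(id12) recv 93: fwd; pos3(id85) recv 80: drop; pos5(id18) recv 85: fwd; pos0(id93) recv 19: drop
Round 3: pos3(id85) recv 93: fwd; pos0(id93) recv 85: drop
Round 4: pos4(id19) recv 93: fwd
Round 5: pos5(id18) recv 93: fwd
Round 6: pos0(id93) recv 93: ELECTED

Answer: 12,80,93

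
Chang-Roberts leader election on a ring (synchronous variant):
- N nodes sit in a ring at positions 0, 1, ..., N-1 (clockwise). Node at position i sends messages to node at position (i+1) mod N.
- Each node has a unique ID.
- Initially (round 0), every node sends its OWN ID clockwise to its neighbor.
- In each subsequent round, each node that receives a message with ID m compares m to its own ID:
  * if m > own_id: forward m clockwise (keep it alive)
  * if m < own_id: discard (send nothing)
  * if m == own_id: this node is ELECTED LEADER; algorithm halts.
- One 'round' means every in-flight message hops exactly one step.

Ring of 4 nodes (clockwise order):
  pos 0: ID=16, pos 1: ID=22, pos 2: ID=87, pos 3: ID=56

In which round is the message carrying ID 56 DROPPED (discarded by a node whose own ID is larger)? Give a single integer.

Round 1: pos1(id22) recv 16: drop; pos2(id87) recv 22: drop; pos3(id56) recv 87: fwd; pos0(id16) recv 56: fwd
Round 2: pos0(id16) recv 87: fwd; pos1(id22) recv 56: fwd
Round 3: pos1(id22) recv 87: fwd; pos2(id87) recv 56: drop
Round 4: pos2(id87) recv 87: ELECTED
Message ID 56 originates at pos 3; dropped at pos 2 in round 3

Answer: 3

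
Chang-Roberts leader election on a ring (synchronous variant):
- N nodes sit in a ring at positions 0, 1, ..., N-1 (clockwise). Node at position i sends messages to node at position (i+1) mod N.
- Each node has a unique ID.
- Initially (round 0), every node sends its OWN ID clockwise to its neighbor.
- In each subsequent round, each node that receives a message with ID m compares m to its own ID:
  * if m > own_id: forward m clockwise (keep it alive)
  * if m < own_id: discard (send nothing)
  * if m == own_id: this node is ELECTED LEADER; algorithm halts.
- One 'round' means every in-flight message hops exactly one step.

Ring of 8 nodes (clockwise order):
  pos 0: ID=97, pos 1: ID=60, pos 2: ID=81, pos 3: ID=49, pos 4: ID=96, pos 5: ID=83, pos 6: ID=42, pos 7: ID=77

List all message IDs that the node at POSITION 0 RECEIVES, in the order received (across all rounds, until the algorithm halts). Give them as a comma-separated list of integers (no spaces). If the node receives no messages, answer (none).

Answer: 77,83,96,97

Derivation:
Round 1: pos1(id60) recv 97: fwd; pos2(id81) recv 60: drop; pos3(id49) recv 81: fwd; pos4(id96) recv 49: drop; pos5(id83) recv 96: fwd; pos6(id42) recv 83: fwd; pos7(id77) recv 42: drop; pos0(id97) recv 77: drop
Round 2: pos2(id81) recv 97: fwd; pos4(id96) recv 81: drop; pos6(id42) recv 96: fwd; pos7(id77) recv 83: fwd
Round 3: pos3(id49) recv 97: fwd; pos7(id77) recv 96: fwd; pos0(id97) recv 83: drop
Round 4: pos4(id96) recv 97: fwd; pos0(id97) recv 96: drop
Round 5: pos5(id83) recv 97: fwd
Round 6: pos6(id42) recv 97: fwd
Round 7: pos7(id77) recv 97: fwd
Round 8: pos0(id97) recv 97: ELECTED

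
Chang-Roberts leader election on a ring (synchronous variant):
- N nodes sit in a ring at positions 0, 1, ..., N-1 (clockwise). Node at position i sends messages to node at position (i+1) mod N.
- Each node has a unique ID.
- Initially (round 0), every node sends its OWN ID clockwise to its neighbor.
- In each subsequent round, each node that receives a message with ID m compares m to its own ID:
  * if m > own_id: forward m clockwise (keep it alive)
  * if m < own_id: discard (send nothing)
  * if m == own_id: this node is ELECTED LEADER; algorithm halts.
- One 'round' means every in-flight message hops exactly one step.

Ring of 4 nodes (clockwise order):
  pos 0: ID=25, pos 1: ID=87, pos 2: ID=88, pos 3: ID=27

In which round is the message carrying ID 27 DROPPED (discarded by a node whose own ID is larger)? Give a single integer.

Round 1: pos1(id87) recv 25: drop; pos2(id88) recv 87: drop; pos3(id27) recv 88: fwd; pos0(id25) recv 27: fwd
Round 2: pos0(id25) recv 88: fwd; pos1(id87) recv 27: drop
Round 3: pos1(id87) recv 88: fwd
Round 4: pos2(id88) recv 88: ELECTED
Message ID 27 originates at pos 3; dropped at pos 1 in round 2

Answer: 2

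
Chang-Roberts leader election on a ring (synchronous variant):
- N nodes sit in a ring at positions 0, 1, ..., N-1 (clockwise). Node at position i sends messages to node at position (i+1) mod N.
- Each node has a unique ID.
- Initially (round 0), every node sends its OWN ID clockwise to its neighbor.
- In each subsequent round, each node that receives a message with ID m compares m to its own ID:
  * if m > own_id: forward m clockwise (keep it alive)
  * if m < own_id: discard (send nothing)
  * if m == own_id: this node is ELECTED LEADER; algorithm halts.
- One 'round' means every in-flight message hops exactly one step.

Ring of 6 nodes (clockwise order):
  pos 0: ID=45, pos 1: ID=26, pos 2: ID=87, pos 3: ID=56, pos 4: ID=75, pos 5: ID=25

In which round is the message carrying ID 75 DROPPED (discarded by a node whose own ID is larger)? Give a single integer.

Answer: 4

Derivation:
Round 1: pos1(id26) recv 45: fwd; pos2(id87) recv 26: drop; pos3(id56) recv 87: fwd; pos4(id75) recv 56: drop; pos5(id25) recv 75: fwd; pos0(id45) recv 25: drop
Round 2: pos2(id87) recv 45: drop; pos4(id75) recv 87: fwd; pos0(id45) recv 75: fwd
Round 3: pos5(id25) recv 87: fwd; pos1(id26) recv 75: fwd
Round 4: pos0(id45) recv 87: fwd; pos2(id87) recv 75: drop
Round 5: pos1(id26) recv 87: fwd
Round 6: pos2(id87) recv 87: ELECTED
Message ID 75 originates at pos 4; dropped at pos 2 in round 4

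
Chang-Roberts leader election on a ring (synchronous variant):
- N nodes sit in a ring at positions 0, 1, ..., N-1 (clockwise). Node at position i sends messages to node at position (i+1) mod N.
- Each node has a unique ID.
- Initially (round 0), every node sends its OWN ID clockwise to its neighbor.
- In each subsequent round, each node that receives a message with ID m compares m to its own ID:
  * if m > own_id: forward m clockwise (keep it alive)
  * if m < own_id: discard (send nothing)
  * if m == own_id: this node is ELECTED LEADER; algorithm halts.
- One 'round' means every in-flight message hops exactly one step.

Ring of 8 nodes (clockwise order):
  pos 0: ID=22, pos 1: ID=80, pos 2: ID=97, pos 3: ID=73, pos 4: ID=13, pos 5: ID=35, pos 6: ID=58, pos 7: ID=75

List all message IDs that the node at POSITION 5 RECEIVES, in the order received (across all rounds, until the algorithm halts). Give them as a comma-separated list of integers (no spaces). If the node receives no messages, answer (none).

Answer: 13,73,97

Derivation:
Round 1: pos1(id80) recv 22: drop; pos2(id97) recv 80: drop; pos3(id73) recv 97: fwd; pos4(id13) recv 73: fwd; pos5(id35) recv 13: drop; pos6(id58) recv 35: drop; pos7(id75) recv 58: drop; pos0(id22) recv 75: fwd
Round 2: pos4(id13) recv 97: fwd; pos5(id35) recv 73: fwd; pos1(id80) recv 75: drop
Round 3: pos5(id35) recv 97: fwd; pos6(id58) recv 73: fwd
Round 4: pos6(id58) recv 97: fwd; pos7(id75) recv 73: drop
Round 5: pos7(id75) recv 97: fwd
Round 6: pos0(id22) recv 97: fwd
Round 7: pos1(id80) recv 97: fwd
Round 8: pos2(id97) recv 97: ELECTED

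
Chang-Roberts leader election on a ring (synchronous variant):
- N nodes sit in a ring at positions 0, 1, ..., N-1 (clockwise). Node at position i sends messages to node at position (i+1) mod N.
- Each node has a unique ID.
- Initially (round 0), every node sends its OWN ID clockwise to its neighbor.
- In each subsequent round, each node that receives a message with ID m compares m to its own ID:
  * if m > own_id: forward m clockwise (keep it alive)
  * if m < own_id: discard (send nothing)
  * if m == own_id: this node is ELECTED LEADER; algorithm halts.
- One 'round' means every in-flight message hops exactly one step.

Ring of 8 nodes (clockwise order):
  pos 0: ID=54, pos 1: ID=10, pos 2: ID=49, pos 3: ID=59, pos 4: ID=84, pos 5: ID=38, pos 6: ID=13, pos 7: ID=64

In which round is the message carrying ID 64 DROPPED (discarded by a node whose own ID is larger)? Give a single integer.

Round 1: pos1(id10) recv 54: fwd; pos2(id49) recv 10: drop; pos3(id59) recv 49: drop; pos4(id84) recv 59: drop; pos5(id38) recv 84: fwd; pos6(id13) recv 38: fwd; pos7(id64) recv 13: drop; pos0(id54) recv 64: fwd
Round 2: pos2(id49) recv 54: fwd; pos6(id13) recv 84: fwd; pos7(id64) recv 38: drop; pos1(id10) recv 64: fwd
Round 3: pos3(id59) recv 54: drop; pos7(id64) recv 84: fwd; pos2(id49) recv 64: fwd
Round 4: pos0(id54) recv 84: fwd; pos3(id59) recv 64: fwd
Round 5: pos1(id10) recv 84: fwd; pos4(id84) recv 64: drop
Round 6: pos2(id49) recv 84: fwd
Round 7: pos3(id59) recv 84: fwd
Round 8: pos4(id84) recv 84: ELECTED
Message ID 64 originates at pos 7; dropped at pos 4 in round 5

Answer: 5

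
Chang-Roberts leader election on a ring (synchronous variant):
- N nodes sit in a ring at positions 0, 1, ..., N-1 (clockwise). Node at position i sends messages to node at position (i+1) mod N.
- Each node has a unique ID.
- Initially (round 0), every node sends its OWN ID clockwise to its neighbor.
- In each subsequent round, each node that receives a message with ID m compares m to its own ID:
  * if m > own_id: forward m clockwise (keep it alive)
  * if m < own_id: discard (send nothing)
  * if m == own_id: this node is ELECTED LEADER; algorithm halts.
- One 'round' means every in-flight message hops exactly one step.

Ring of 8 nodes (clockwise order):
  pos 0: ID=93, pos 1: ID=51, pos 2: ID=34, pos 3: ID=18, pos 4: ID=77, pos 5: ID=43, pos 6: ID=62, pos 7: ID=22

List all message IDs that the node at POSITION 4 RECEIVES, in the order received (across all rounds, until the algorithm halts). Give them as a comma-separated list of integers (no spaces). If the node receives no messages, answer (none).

Answer: 18,34,51,93

Derivation:
Round 1: pos1(id51) recv 93: fwd; pos2(id34) recv 51: fwd; pos3(id18) recv 34: fwd; pos4(id77) recv 18: drop; pos5(id43) recv 77: fwd; pos6(id62) recv 43: drop; pos7(id22) recv 62: fwd; pos0(id93) recv 22: drop
Round 2: pos2(id34) recv 93: fwd; pos3(id18) recv 51: fwd; pos4(id77) recv 34: drop; pos6(id62) recv 77: fwd; pos0(id93) recv 62: drop
Round 3: pos3(id18) recv 93: fwd; pos4(id77) recv 51: drop; pos7(id22) recv 77: fwd
Round 4: pos4(id77) recv 93: fwd; pos0(id93) recv 77: drop
Round 5: pos5(id43) recv 93: fwd
Round 6: pos6(id62) recv 93: fwd
Round 7: pos7(id22) recv 93: fwd
Round 8: pos0(id93) recv 93: ELECTED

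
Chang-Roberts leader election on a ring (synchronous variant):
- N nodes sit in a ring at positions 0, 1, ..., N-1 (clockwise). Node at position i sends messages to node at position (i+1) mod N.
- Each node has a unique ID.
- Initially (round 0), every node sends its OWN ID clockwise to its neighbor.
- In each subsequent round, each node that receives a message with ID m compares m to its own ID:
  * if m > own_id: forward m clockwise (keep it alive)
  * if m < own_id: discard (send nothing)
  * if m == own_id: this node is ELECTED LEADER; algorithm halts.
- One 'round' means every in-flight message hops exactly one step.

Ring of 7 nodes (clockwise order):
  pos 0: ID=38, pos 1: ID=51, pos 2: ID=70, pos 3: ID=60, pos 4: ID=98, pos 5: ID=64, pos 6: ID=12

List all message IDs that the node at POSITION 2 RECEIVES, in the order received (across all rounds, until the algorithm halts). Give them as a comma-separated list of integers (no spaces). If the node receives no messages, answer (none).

Round 1: pos1(id51) recv 38: drop; pos2(id70) recv 51: drop; pos3(id60) recv 70: fwd; pos4(id98) recv 60: drop; pos5(id64) recv 98: fwd; pos6(id12) recv 64: fwd; pos0(id38) recv 12: drop
Round 2: pos4(id98) recv 70: drop; pos6(id12) recv 98: fwd; pos0(id38) recv 64: fwd
Round 3: pos0(id38) recv 98: fwd; pos1(id51) recv 64: fwd
Round 4: pos1(id51) recv 98: fwd; pos2(id70) recv 64: drop
Round 5: pos2(id70) recv 98: fwd
Round 6: pos3(id60) recv 98: fwd
Round 7: pos4(id98) recv 98: ELECTED

Answer: 51,64,98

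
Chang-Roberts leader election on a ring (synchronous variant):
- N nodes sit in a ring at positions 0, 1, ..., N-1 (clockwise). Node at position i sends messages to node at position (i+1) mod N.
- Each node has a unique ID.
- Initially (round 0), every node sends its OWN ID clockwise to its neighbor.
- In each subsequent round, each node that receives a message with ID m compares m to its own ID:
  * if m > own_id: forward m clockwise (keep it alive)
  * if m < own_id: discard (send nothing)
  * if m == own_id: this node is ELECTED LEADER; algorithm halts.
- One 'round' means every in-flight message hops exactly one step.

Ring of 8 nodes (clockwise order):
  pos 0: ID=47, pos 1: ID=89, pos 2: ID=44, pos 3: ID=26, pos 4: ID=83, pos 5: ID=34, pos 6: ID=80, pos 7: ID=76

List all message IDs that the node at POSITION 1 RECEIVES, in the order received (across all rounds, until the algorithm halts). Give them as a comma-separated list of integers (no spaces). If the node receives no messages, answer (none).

Round 1: pos1(id89) recv 47: drop; pos2(id44) recv 89: fwd; pos3(id26) recv 44: fwd; pos4(id83) recv 26: drop; pos5(id34) recv 83: fwd; pos6(id80) recv 34: drop; pos7(id76) recv 80: fwd; pos0(id47) recv 76: fwd
Round 2: pos3(id26) recv 89: fwd; pos4(id83) recv 44: drop; pos6(id80) recv 83: fwd; pos0(id47) recv 80: fwd; pos1(id89) recv 76: drop
Round 3: pos4(id83) recv 89: fwd; pos7(id76) recv 83: fwd; pos1(id89) recv 80: drop
Round 4: pos5(id34) recv 89: fwd; pos0(id47) recv 83: fwd
Round 5: pos6(id80) recv 89: fwd; pos1(id89) recv 83: drop
Round 6: pos7(id76) recv 89: fwd
Round 7: pos0(id47) recv 89: fwd
Round 8: pos1(id89) recv 89: ELECTED

Answer: 47,76,80,83,89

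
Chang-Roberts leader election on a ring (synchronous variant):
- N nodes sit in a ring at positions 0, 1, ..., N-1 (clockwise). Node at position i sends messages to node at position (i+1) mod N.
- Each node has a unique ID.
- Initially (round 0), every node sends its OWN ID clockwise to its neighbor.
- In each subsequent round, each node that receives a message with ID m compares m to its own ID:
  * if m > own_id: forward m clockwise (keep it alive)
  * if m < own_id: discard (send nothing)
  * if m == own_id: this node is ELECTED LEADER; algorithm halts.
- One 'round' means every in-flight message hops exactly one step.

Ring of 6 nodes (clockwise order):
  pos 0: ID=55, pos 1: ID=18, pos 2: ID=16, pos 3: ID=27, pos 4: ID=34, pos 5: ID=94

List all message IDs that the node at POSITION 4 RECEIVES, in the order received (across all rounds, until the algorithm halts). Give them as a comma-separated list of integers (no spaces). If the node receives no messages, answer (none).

Answer: 27,55,94

Derivation:
Round 1: pos1(id18) recv 55: fwd; pos2(id16) recv 18: fwd; pos3(id27) recv 16: drop; pos4(id34) recv 27: drop; pos5(id94) recv 34: drop; pos0(id55) recv 94: fwd
Round 2: pos2(id16) recv 55: fwd; pos3(id27) recv 18: drop; pos1(id18) recv 94: fwd
Round 3: pos3(id27) recv 55: fwd; pos2(id16) recv 94: fwd
Round 4: pos4(id34) recv 55: fwd; pos3(id27) recv 94: fwd
Round 5: pos5(id94) recv 55: drop; pos4(id34) recv 94: fwd
Round 6: pos5(id94) recv 94: ELECTED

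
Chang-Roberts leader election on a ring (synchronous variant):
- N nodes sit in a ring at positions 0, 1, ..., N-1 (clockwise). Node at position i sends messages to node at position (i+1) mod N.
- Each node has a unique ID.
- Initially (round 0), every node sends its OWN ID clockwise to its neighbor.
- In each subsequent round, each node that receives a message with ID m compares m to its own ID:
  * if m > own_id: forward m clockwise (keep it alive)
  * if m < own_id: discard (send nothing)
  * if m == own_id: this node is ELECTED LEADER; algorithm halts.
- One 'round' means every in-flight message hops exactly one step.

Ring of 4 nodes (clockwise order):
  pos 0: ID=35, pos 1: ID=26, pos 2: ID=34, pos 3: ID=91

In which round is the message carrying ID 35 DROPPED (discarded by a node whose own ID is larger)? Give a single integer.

Round 1: pos1(id26) recv 35: fwd; pos2(id34) recv 26: drop; pos3(id91) recv 34: drop; pos0(id35) recv 91: fwd
Round 2: pos2(id34) recv 35: fwd; pos1(id26) recv 91: fwd
Round 3: pos3(id91) recv 35: drop; pos2(id34) recv 91: fwd
Round 4: pos3(id91) recv 91: ELECTED
Message ID 35 originates at pos 0; dropped at pos 3 in round 3

Answer: 3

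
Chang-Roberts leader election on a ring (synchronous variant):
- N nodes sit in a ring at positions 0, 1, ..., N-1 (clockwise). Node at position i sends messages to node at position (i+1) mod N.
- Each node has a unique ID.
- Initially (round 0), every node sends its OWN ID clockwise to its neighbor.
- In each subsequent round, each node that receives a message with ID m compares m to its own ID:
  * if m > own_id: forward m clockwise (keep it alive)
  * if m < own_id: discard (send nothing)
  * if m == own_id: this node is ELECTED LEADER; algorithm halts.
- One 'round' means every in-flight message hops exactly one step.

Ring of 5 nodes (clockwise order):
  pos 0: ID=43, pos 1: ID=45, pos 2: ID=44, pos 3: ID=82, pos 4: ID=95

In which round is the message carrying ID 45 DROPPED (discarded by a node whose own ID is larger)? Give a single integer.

Answer: 2

Derivation:
Round 1: pos1(id45) recv 43: drop; pos2(id44) recv 45: fwd; pos3(id82) recv 44: drop; pos4(id95) recv 82: drop; pos0(id43) recv 95: fwd
Round 2: pos3(id82) recv 45: drop; pos1(id45) recv 95: fwd
Round 3: pos2(id44) recv 95: fwd
Round 4: pos3(id82) recv 95: fwd
Round 5: pos4(id95) recv 95: ELECTED
Message ID 45 originates at pos 1; dropped at pos 3 in round 2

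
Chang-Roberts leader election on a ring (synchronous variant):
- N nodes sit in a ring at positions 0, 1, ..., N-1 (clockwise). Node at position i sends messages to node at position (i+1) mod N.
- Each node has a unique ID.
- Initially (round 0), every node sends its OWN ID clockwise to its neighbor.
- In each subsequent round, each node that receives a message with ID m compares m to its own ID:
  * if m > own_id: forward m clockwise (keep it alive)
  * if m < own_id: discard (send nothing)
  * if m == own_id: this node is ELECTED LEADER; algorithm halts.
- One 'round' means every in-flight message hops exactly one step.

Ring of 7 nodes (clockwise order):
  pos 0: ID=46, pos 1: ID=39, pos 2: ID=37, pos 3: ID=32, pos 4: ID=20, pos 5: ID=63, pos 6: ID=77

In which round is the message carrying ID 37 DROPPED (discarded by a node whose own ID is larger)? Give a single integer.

Answer: 3

Derivation:
Round 1: pos1(id39) recv 46: fwd; pos2(id37) recv 39: fwd; pos3(id32) recv 37: fwd; pos4(id20) recv 32: fwd; pos5(id63) recv 20: drop; pos6(id77) recv 63: drop; pos0(id46) recv 77: fwd
Round 2: pos2(id37) recv 46: fwd; pos3(id32) recv 39: fwd; pos4(id20) recv 37: fwd; pos5(id63) recv 32: drop; pos1(id39) recv 77: fwd
Round 3: pos3(id32) recv 46: fwd; pos4(id20) recv 39: fwd; pos5(id63) recv 37: drop; pos2(id37) recv 77: fwd
Round 4: pos4(id20) recv 46: fwd; pos5(id63) recv 39: drop; pos3(id32) recv 77: fwd
Round 5: pos5(id63) recv 46: drop; pos4(id20) recv 77: fwd
Round 6: pos5(id63) recv 77: fwd
Round 7: pos6(id77) recv 77: ELECTED
Message ID 37 originates at pos 2; dropped at pos 5 in round 3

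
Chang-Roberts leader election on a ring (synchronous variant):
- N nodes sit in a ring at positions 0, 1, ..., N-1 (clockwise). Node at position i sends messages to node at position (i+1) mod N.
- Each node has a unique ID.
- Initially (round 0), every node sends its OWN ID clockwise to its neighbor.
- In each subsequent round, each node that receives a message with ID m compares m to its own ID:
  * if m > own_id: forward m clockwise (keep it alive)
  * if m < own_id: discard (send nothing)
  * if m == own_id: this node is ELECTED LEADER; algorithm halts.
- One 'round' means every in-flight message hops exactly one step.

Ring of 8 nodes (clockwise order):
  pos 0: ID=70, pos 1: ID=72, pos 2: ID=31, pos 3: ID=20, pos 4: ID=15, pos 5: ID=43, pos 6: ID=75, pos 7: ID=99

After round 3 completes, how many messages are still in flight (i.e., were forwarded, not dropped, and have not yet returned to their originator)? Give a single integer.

Answer: 2

Derivation:
Round 1: pos1(id72) recv 70: drop; pos2(id31) recv 72: fwd; pos3(id20) recv 31: fwd; pos4(id15) recv 20: fwd; pos5(id43) recv 15: drop; pos6(id75) recv 43: drop; pos7(id99) recv 75: drop; pos0(id70) recv 99: fwd
Round 2: pos3(id20) recv 72: fwd; pos4(id15) recv 31: fwd; pos5(id43) recv 20: drop; pos1(id72) recv 99: fwd
Round 3: pos4(id15) recv 72: fwd; pos5(id43) recv 31: drop; pos2(id31) recv 99: fwd
After round 3: 2 messages still in flight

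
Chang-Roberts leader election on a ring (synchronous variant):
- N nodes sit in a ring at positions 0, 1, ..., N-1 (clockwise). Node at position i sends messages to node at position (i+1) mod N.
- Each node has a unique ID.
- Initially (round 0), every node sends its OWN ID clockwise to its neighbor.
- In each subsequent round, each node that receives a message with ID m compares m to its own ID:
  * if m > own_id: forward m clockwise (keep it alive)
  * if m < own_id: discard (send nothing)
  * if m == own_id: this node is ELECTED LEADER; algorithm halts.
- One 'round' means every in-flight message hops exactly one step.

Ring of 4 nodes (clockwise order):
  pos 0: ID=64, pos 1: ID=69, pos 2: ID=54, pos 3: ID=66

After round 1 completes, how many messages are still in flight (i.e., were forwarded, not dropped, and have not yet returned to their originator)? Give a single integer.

Answer: 2

Derivation:
Round 1: pos1(id69) recv 64: drop; pos2(id54) recv 69: fwd; pos3(id66) recv 54: drop; pos0(id64) recv 66: fwd
After round 1: 2 messages still in flight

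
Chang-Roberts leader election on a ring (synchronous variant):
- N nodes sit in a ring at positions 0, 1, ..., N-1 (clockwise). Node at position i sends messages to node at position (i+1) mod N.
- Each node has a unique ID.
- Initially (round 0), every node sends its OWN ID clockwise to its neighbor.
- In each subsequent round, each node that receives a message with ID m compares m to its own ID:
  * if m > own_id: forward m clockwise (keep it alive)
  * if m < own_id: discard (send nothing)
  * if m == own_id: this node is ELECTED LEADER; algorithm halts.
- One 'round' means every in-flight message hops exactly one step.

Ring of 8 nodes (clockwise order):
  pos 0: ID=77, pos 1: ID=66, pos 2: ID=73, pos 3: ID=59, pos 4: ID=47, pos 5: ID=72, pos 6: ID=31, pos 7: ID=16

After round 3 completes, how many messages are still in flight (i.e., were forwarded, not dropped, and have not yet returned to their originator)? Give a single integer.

Answer: 2

Derivation:
Round 1: pos1(id66) recv 77: fwd; pos2(id73) recv 66: drop; pos3(id59) recv 73: fwd; pos4(id47) recv 59: fwd; pos5(id72) recv 47: drop; pos6(id31) recv 72: fwd; pos7(id16) recv 31: fwd; pos0(id77) recv 16: drop
Round 2: pos2(id73) recv 77: fwd; pos4(id47) recv 73: fwd; pos5(id72) recv 59: drop; pos7(id16) recv 72: fwd; pos0(id77) recv 31: drop
Round 3: pos3(id59) recv 77: fwd; pos5(id72) recv 73: fwd; pos0(id77) recv 72: drop
After round 3: 2 messages still in flight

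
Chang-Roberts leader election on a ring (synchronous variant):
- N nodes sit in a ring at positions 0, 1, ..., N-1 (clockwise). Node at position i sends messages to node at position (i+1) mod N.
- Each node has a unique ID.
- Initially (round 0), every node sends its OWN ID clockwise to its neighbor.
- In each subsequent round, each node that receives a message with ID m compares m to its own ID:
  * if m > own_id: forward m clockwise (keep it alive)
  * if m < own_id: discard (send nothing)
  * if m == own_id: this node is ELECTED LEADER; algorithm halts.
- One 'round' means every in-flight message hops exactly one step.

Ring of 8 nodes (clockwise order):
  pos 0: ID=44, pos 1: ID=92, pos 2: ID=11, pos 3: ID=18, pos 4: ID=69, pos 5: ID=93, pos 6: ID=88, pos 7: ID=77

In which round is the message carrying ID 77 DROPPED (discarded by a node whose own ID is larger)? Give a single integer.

Round 1: pos1(id92) recv 44: drop; pos2(id11) recv 92: fwd; pos3(id18) recv 11: drop; pos4(id69) recv 18: drop; pos5(id93) recv 69: drop; pos6(id88) recv 93: fwd; pos7(id77) recv 88: fwd; pos0(id44) recv 77: fwd
Round 2: pos3(id18) recv 92: fwd; pos7(id77) recv 93: fwd; pos0(id44) recv 88: fwd; pos1(id92) recv 77: drop
Round 3: pos4(id69) recv 92: fwd; pos0(id44) recv 93: fwd; pos1(id92) recv 88: drop
Round 4: pos5(id93) recv 92: drop; pos1(id92) recv 93: fwd
Round 5: pos2(id11) recv 93: fwd
Round 6: pos3(id18) recv 93: fwd
Round 7: pos4(id69) recv 93: fwd
Round 8: pos5(id93) recv 93: ELECTED
Message ID 77 originates at pos 7; dropped at pos 1 in round 2

Answer: 2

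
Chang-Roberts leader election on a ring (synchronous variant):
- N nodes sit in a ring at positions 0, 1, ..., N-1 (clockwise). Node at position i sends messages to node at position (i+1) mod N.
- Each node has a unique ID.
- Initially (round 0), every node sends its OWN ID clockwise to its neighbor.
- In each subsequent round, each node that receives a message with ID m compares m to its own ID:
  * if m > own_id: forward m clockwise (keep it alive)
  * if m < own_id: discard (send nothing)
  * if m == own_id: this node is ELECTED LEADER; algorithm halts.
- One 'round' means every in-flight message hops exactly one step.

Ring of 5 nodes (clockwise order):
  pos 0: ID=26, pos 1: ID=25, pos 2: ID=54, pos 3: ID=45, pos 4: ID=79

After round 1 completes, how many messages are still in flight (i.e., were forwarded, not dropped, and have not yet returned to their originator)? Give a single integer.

Answer: 3

Derivation:
Round 1: pos1(id25) recv 26: fwd; pos2(id54) recv 25: drop; pos3(id45) recv 54: fwd; pos4(id79) recv 45: drop; pos0(id26) recv 79: fwd
After round 1: 3 messages still in flight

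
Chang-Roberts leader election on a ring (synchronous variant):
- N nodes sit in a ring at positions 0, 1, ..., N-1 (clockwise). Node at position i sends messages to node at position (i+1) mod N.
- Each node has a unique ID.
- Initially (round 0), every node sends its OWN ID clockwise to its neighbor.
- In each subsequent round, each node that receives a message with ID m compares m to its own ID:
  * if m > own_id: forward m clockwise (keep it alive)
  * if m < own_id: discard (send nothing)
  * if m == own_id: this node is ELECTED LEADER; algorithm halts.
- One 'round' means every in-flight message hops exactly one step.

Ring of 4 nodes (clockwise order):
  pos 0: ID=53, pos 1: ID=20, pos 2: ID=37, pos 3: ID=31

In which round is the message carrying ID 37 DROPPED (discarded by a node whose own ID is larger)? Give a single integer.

Round 1: pos1(id20) recv 53: fwd; pos2(id37) recv 20: drop; pos3(id31) recv 37: fwd; pos0(id53) recv 31: drop
Round 2: pos2(id37) recv 53: fwd; pos0(id53) recv 37: drop
Round 3: pos3(id31) recv 53: fwd
Round 4: pos0(id53) recv 53: ELECTED
Message ID 37 originates at pos 2; dropped at pos 0 in round 2

Answer: 2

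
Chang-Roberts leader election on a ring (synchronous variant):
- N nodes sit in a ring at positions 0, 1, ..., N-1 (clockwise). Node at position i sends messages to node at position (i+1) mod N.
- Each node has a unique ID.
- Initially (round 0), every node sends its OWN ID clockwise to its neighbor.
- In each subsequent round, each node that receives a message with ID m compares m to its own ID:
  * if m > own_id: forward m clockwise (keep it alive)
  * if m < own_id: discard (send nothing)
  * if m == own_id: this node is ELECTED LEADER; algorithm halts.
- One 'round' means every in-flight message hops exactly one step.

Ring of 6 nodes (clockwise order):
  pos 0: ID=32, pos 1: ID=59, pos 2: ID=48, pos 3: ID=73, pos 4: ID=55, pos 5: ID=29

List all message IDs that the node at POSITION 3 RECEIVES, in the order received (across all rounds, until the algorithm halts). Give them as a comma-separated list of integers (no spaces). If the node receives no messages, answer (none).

Round 1: pos1(id59) recv 32: drop; pos2(id48) recv 59: fwd; pos3(id73) recv 48: drop; pos4(id55) recv 73: fwd; pos5(id29) recv 55: fwd; pos0(id32) recv 29: drop
Round 2: pos3(id73) recv 59: drop; pos5(id29) recv 73: fwd; pos0(id32) recv 55: fwd
Round 3: pos0(id32) recv 73: fwd; pos1(id59) recv 55: drop
Round 4: pos1(id59) recv 73: fwd
Round 5: pos2(id48) recv 73: fwd
Round 6: pos3(id73) recv 73: ELECTED

Answer: 48,59,73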